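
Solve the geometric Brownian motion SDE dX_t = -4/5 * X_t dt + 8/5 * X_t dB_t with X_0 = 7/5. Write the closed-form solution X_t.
X_t = 7/5 * exp((-52/25) * t + (8/5) * B_t)

For GBM dX = mu X dt + sigma X dB with X_0 = x_0, apply Itô to Y = log X: dY = (mu - sigma^2/2) dt + sigma dB, so Y_t = log(x_0) + (mu - sigma^2/2) t + sigma B_t and hence X_t = x_0 * exp((mu - sigma^2/2) t + sigma B_t).
With mu = -4/5, sigma = 8/5, x_0 = 7/5, this gives:
  X_t = 7/5 * exp((-52/25) * t + (8/5) * B_t).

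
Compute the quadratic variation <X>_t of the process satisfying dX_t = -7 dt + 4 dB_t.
<X>_t = 16*t

For an Itô process dX_t = a(t) dt + b(t) dB_t, the quadratic variation is <X>_t = int_0^t b(s)^2 ds (the drift term does not contribute). Here b(s) = 4, so
  b(s)^2 = 16.
Integrating from 0 to t:
  <X>_t = int_0^t (16) ds = 16*t.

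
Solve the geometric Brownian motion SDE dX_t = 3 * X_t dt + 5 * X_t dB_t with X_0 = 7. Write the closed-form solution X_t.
X_t = 7 * exp((-19/2) * t + (5) * B_t)

For GBM dX = mu X dt + sigma X dB with X_0 = x_0, apply Itô to Y = log X: dY = (mu - sigma^2/2) dt + sigma dB, so Y_t = log(x_0) + (mu - sigma^2/2) t + sigma B_t and hence X_t = x_0 * exp((mu - sigma^2/2) t + sigma B_t).
With mu = 3, sigma = 5, x_0 = 7, this gives:
  X_t = 7 * exp((-19/2) * t + (5) * B_t).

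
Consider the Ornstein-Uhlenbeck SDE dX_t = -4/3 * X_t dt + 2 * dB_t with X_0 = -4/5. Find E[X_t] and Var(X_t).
E[X_t] = -4*exp(-4*t/3)/5; Var(X_t) = 3/2 - 3*exp(-8*t/3)/2

The OU SDE dX = -theta X dt + sigma dB admits the integrating factor exp(theta t): d(exp(theta t) X_t) = sigma exp(theta t) dB_t. Integrating from 0 to t:
  X_t = x_0 * exp(-theta t) + sigma * int_0^t exp(-theta (t-s)) dB_s.
The Itô integral has mean 0 and (by the Itô isometry) variance sigma^2 * int_0^t exp(-2 theta (t - s)) ds = sigma^2 * (1 - exp(-2 theta t)) / (2 theta).
With theta = 4/3, sigma = 2, x_0 = -4/5:
  E[X_t] = -4/5 * exp(-4/3 t) = -4*exp(-4*t/3)/5
  Var(X_t) = (2)^2 * (1 - exp(-2*4/3 t)) / (2 * 4/3) = 3/2 - 3*exp(-8*t/3)/2.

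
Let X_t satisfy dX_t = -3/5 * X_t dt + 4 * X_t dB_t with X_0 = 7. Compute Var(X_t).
Var(X_t) = (49*exp(16*t) - 49)*exp(-6*t/5)

For GBM dX = mu X dt + sigma X dB with X_0 = x_0, apply Itô to Y = log X: dY = (mu - sigma^2/2) dt + sigma dB, so Y_t = log(x_0) + (mu - sigma^2/2) t + sigma B_t and hence X_t = x_0 * exp((mu - sigma^2/2) t + sigma B_t).
With mu = -3/5, sigma = 4, x_0 = 7, this gives:
  X_t = 7 * exp((-43/5) * t + (4) * B_t).
Since sigma*B_t ~ Normal(0, sigma^2 t), E[exp(sigma*B_t)] = exp(sigma^2 t / 2); so E[X_t] = x_0 * exp((mu - sigma^2/2) t) * exp(sigma^2 t / 2) = x_0 * exp(mu t) = 7*exp(-3*t/5).
Var(X_t) = E[X_t^2] - (E[X_t])^2 = x_0^2 * exp(2 mu t) * (exp(sigma^2 t) - 1) = (49*exp(16*t) - 49)*exp(-6*t/5).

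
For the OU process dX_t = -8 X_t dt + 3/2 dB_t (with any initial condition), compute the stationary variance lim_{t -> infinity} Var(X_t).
lim Var(X_t) = 9/64

The OU SDE dX = -theta X dt + sigma dB admits the integrating factor exp(theta t): d(exp(theta t) X_t) = sigma exp(theta t) dB_t. Integrating from 0 to t gives X_t = x_0 * exp(-theta t) + sigma * int_0^t exp(-theta (t-s)) dB_s for any initial x_0. The Itô integral has variance (by the Itô isometry) sigma^2 * int_0^t exp(-2 theta (t - s)) ds = sigma^2 * (1 - exp(-2 theta t)) / (2 theta), independent of x_0.
With theta = 8, sigma = 3/2:
  Var(X_t) = (3/2)^2 * (1 - exp(-2*8 t)) / (2 * 8) = 9/64 - 9*exp(-16*t)/64.
As t -> infinity, exp(-2*8 t) -> 0, so the stationary variance is sigma^2 / (2 theta) = 9/64.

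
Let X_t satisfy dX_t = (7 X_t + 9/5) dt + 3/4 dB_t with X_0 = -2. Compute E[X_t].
E[X_t] = -61*exp(7*t)/35 - 9/35

Taking expectations and using E[dB_t] = 0, the mean m(t) = E[X_t] satisfies the ODE m'(t) = a m(t) + b with m(0) = x_0. With a = 7, b = 9/5, x_0 = -2, the solution is
  m(t) = x_0 * exp(a t) + (b/a) * (exp(a t) - 1)
       = (-2) * exp(7 t) + ((9/5)/7) * (exp(7 t) - 1)
       = -61*exp(7*t)/35 - 9/35.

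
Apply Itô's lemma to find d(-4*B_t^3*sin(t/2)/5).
d(-4*B_t^3*sin(t/2)/5) = (-2*B_t*(B_t^2*cos(t/2) + 6*sin(t/2))/5) dt + (-12*B_t^2*sin(t/2)/5) dB_t

Itô's formula for f(t, x): d f(t, B_t) = (f_t + (1/2) f_xx) dt + f_x dB_t. Compute partials of f(t, x) = -4*x^3*sin(t/2)/5:
  f_t(t,x)  = -2*x^3*cos(t/2)/5
  f_x(t,x)  = -12*x^2*sin(t/2)/5
  f_xx(t,x) = -24*x*sin(t/2)/5
Assemble drift = f_t + (1/2) f_xx = -2*x*(x^2*cos(t/2) + 6*sin(t/2))/5 and diffusion = f_x = -12*x^2*sin(t/2)/5. Substituting x = B_t:
  d(-4*B_t^3*sin(t/2)/5) = (-2*B_t*(B_t^2*cos(t/2) + 6*sin(t/2))/5) dt + (-12*B_t^2*sin(t/2)/5) dB_t.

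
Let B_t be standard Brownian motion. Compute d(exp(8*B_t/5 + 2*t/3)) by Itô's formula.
d(exp(8*B_t/5 + 2*t/3)) = (146*exp(8*B_t/5 + 2*t/3)/75) dt + (8*exp(8*B_t/5 + 2*t/3)/5) dB_t

Itô's formula for f(t, x): d f(t, B_t) = (f_t + (1/2) f_xx) dt + f_x dB_t. Compute partials of f(t, x) = exp(2*t/3 + 8*x/5):
  f_t(t,x)  = 2*exp(2*t/3 + 8*x/5)/3
  f_x(t,x)  = 8*exp(2*t/3 + 8*x/5)/5
  f_xx(t,x) = 64*exp(2*t/3 + 8*x/5)/25
Assemble drift = f_t + (1/2) f_xx = 146*exp(2*t/3 + 8*x/5)/75 and diffusion = f_x = 8*exp(2*t/3 + 8*x/5)/5. Substituting x = B_t:
  d(exp(8*B_t/5 + 2*t/3)) = (146*exp(8*B_t/5 + 2*t/3)/75) dt + (8*exp(8*B_t/5 + 2*t/3)/5) dB_t.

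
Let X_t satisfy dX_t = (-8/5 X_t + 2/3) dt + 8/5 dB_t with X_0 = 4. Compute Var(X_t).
Var(X_t) = 4/5 - 4*exp(-16*t/5)/5

The variance V(t) = Var(X_t) satisfies V'(t) = 2 a V(t) + c^2 with V(0) = 0 (drift coefficient is linear in X, diffusion is constant). With a = -8/5, c = 8/5, the solution is
  V(t) = (c^2 / (2 a)) * (exp(2 a t) - 1)
       = ((8/5)^2 / (2*(-8/5))) * (exp((-16/5) t) - 1)
       = 4/5 - 4*exp(-16*t/5)/5.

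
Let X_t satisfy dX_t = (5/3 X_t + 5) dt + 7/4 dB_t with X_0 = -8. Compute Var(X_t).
Var(X_t) = 147*exp(10*t/3)/160 - 147/160

The variance V(t) = Var(X_t) satisfies V'(t) = 2 a V(t) + c^2 with V(0) = 0 (drift coefficient is linear in X, diffusion is constant). With a = 5/3, c = 7/4, the solution is
  V(t) = (c^2 / (2 a)) * (exp(2 a t) - 1)
       = ((7/4)^2 / (2*(5/3))) * (exp((10/3) t) - 1)
       = 147*exp(10*t/3)/160 - 147/160.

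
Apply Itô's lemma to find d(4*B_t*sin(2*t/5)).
d(4*B_t*sin(2*t/5)) = (8*B_t*cos(2*t/5)/5) dt + (4*sin(2*t/5)) dB_t

Itô's formula for f(t, x): d f(t, B_t) = (f_t + (1/2) f_xx) dt + f_x dB_t. Compute partials of f(t, x) = 4*x*sin(2*t/5):
  f_t(t,x)  = 8*x*cos(2*t/5)/5
  f_x(t,x)  = 4*sin(2*t/5)
  f_xx(t,x) = 0
Assemble drift = f_t + (1/2) f_xx = 8*x*cos(2*t/5)/5 and diffusion = f_x = 4*sin(2*t/5). Substituting x = B_t:
  d(4*B_t*sin(2*t/5)) = (8*B_t*cos(2*t/5)/5) dt + (4*sin(2*t/5)) dB_t.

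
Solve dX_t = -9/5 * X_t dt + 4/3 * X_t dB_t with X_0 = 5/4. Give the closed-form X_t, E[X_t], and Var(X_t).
X_t = 5/4 * exp((-121/45) t + (4/3) B_t); E[X_t] = 5*exp(-9*t/5)/4; Var(X_t) = (25*exp(16*t/9) - 25)*exp(-18*t/5)/16

For GBM dX = mu X dt + sigma X dB with X_0 = x_0, apply Itô to Y = log X: dY = (mu - sigma^2/2) dt + sigma dB, so Y_t = log(x_0) + (mu - sigma^2/2) t + sigma B_t and hence X_t = x_0 * exp((mu - sigma^2/2) t + sigma B_t).
With mu = -9/5, sigma = 4/3, x_0 = 5/4, this gives:
  X_t = 5/4 * exp((-121/45) * t + (4/3) * B_t).
Since sigma*B_t ~ Normal(0, sigma^2 t), E[exp(sigma*B_t)] = exp(sigma^2 t / 2); so E[X_t] = x_0 * exp((mu - sigma^2/2) t) * exp(sigma^2 t / 2) = x_0 * exp(mu t) = 5*exp(-9*t/5)/4.
Var(X_t) = E[X_t^2] - (E[X_t])^2 = x_0^2 * exp(2 mu t) * (exp(sigma^2 t) - 1) = (25*exp(16*t/9) - 25)*exp(-18*t/5)/16.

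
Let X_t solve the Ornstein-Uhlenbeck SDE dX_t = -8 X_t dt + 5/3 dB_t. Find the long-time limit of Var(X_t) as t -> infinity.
lim Var(X_t) = 25/144

The OU SDE dX = -theta X dt + sigma dB admits the integrating factor exp(theta t): d(exp(theta t) X_t) = sigma exp(theta t) dB_t. Integrating from 0 to t gives X_t = x_0 * exp(-theta t) + sigma * int_0^t exp(-theta (t-s)) dB_s for any initial x_0. The Itô integral has variance (by the Itô isometry) sigma^2 * int_0^t exp(-2 theta (t - s)) ds = sigma^2 * (1 - exp(-2 theta t)) / (2 theta), independent of x_0.
With theta = 8, sigma = 5/3:
  Var(X_t) = (5/3)^2 * (1 - exp(-2*8 t)) / (2 * 8) = 25/144 - 25*exp(-16*t)/144.
As t -> infinity, exp(-2*8 t) -> 0, so the stationary variance is sigma^2 / (2 theta) = 25/144.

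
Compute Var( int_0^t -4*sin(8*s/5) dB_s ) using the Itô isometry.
Var = 8*t - 5*sin(8*t/5)*cos(8*t/5)

The Itô integral of a deterministic integrand f(s) has mean 0 because each increment f(s) * (B_{s+ds} - B_s) has mean 0. By the Itô isometry:
  Var( int_0^t f(s) dB_s ) = E[ (int_0^t f(s) dB_s)^2 ] = int_0^t f(s)^2 ds.
Here f(s) = -4*sin(8*s/5), so f(s)^2 = 16*sin(8*s/5)^2. Integrate:
  int_0^t (16*sin(8*s/5)^2) ds = 8*t - 5*sin(8*t/5)*cos(8*t/5).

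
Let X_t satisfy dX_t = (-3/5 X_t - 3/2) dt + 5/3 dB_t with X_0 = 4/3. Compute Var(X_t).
Var(X_t) = 125/54 - 125*exp(-6*t/5)/54

The variance V(t) = Var(X_t) satisfies V'(t) = 2 a V(t) + c^2 with V(0) = 0 (drift coefficient is linear in X, diffusion is constant). With a = -3/5, c = 5/3, the solution is
  V(t) = (c^2 / (2 a)) * (exp(2 a t) - 1)
       = ((5/3)^2 / (2*(-3/5))) * (exp((-6/5) t) - 1)
       = 125/54 - 125*exp(-6*t/5)/54.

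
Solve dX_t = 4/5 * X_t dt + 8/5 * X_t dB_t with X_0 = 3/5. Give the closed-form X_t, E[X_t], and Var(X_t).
X_t = 3/5 * exp((-12/25) t + (8/5) B_t); E[X_t] = 3*exp(4*t/5)/5; Var(X_t) = 9*(exp(64*t/25) - 1)*exp(8*t/5)/25

For GBM dX = mu X dt + sigma X dB with X_0 = x_0, apply Itô to Y = log X: dY = (mu - sigma^2/2) dt + sigma dB, so Y_t = log(x_0) + (mu - sigma^2/2) t + sigma B_t and hence X_t = x_0 * exp((mu - sigma^2/2) t + sigma B_t).
With mu = 4/5, sigma = 8/5, x_0 = 3/5, this gives:
  X_t = 3/5 * exp((-12/25) * t + (8/5) * B_t).
Since sigma*B_t ~ Normal(0, sigma^2 t), E[exp(sigma*B_t)] = exp(sigma^2 t / 2); so E[X_t] = x_0 * exp((mu - sigma^2/2) t) * exp(sigma^2 t / 2) = x_0 * exp(mu t) = 3*exp(4*t/5)/5.
Var(X_t) = E[X_t^2] - (E[X_t])^2 = x_0^2 * exp(2 mu t) * (exp(sigma^2 t) - 1) = 9*(exp(64*t/25) - 1)*exp(8*t/5)/25.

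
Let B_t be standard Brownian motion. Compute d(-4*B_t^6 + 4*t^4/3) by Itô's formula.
d(-4*B_t^6 + 4*t^4/3) = (-60*B_t^4 + 16*t^3/3) dt + (-24*B_t^5) dB_t

Itô's formula for f(t, x): d f(t, B_t) = (f_t + (1/2) f_xx) dt + f_x dB_t. Compute partials of f(t, x) = 4*t^4/3 - 4*x^6:
  f_t(t,x)  = 16*t^3/3
  f_x(t,x)  = -24*x^5
  f_xx(t,x) = -120*x^4
Assemble drift = f_t + (1/2) f_xx = 16*t^3/3 - 60*x^4 and diffusion = f_x = -24*x^5. Substituting x = B_t:
  d(-4*B_t^6 + 4*t^4/3) = (-60*B_t^4 + 16*t^3/3) dt + (-24*B_t^5) dB_t.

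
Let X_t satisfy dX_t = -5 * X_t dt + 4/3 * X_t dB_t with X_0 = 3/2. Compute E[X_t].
E[X_t] = 3*exp(-5*t)/2

For GBM dX = mu X dt + sigma X dB with X_0 = x_0, apply Itô to Y = log X: dY = (mu - sigma^2/2) dt + sigma dB, so Y_t = log(x_0) + (mu - sigma^2/2) t + sigma B_t and hence X_t = x_0 * exp((mu - sigma^2/2) t + sigma B_t).
With mu = -5, sigma = 4/3, x_0 = 3/2, this gives:
  X_t = 3/2 * exp((-53/9) * t + (4/3) * B_t).
Since sigma*B_t ~ Normal(0, sigma^2 t), E[exp(sigma*B_t)] = exp(sigma^2 t / 2); so E[X_t] = x_0 * exp((mu - sigma^2/2) t) * exp(sigma^2 t / 2) = x_0 * exp(mu t) = 3*exp(-5*t)/2.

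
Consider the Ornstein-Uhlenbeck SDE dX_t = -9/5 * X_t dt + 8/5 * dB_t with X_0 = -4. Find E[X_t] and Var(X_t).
E[X_t] = -4*exp(-9*t/5); Var(X_t) = 32/45 - 32*exp(-18*t/5)/45

The OU SDE dX = -theta X dt + sigma dB admits the integrating factor exp(theta t): d(exp(theta t) X_t) = sigma exp(theta t) dB_t. Integrating from 0 to t:
  X_t = x_0 * exp(-theta t) + sigma * int_0^t exp(-theta (t-s)) dB_s.
The Itô integral has mean 0 and (by the Itô isometry) variance sigma^2 * int_0^t exp(-2 theta (t - s)) ds = sigma^2 * (1 - exp(-2 theta t)) / (2 theta).
With theta = 9/5, sigma = 8/5, x_0 = -4:
  E[X_t] = -4 * exp(-9/5 t) = -4*exp(-9*t/5)
  Var(X_t) = (8/5)^2 * (1 - exp(-2*9/5 t)) / (2 * 9/5) = 32/45 - 32*exp(-18*t/5)/45.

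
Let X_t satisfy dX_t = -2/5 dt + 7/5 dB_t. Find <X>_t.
<X>_t = 49*t/25

For an Itô process dX_t = a(t) dt + b(t) dB_t, the quadratic variation is <X>_t = int_0^t b(s)^2 ds (the drift term does not contribute). Here b(s) = 7/5, so
  b(s)^2 = 49/25.
Integrating from 0 to t:
  <X>_t = int_0^t (49/25) ds = 49*t/25.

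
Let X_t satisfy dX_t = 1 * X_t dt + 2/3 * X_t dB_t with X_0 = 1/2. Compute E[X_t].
E[X_t] = exp(t)/2

For GBM dX = mu X dt + sigma X dB with X_0 = x_0, apply Itô to Y = log X: dY = (mu - sigma^2/2) dt + sigma dB, so Y_t = log(x_0) + (mu - sigma^2/2) t + sigma B_t and hence X_t = x_0 * exp((mu - sigma^2/2) t + sigma B_t).
With mu = 1, sigma = 2/3, x_0 = 1/2, this gives:
  X_t = 1/2 * exp((7/9) * t + (2/3) * B_t).
Since sigma*B_t ~ Normal(0, sigma^2 t), E[exp(sigma*B_t)] = exp(sigma^2 t / 2); so E[X_t] = x_0 * exp((mu - sigma^2/2) t) * exp(sigma^2 t / 2) = x_0 * exp(mu t) = exp(t)/2.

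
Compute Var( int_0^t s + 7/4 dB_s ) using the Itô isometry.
Var = t*(16*t^2 + 84*t + 147)/48

The Itô integral of a deterministic integrand f(s) has mean 0 because each increment f(s) * (B_{s+ds} - B_s) has mean 0. By the Itô isometry:
  Var( int_0^t f(s) dB_s ) = E[ (int_0^t f(s) dB_s)^2 ] = int_0^t f(s)^2 ds.
Here f(s) = s + 7/4, so f(s)^2 = (4*s + 7)^2/16. Integrate:
  int_0^t ((4*s + 7)^2/16) ds = t*(16*t^2 + 84*t + 147)/48.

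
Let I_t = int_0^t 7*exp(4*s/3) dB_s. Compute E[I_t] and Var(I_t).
E[I_t] = 0; Var(I_t) = 147*exp(8*t/3)/8 - 147/8

The Itô integral of a deterministic integrand f(s) has mean 0 because each increment f(s) * (B_{s+ds} - B_s) has mean 0. By the Itô isometry:
  Var( int_0^t f(s) dB_s ) = E[ (int_0^t f(s) dB_s)^2 ] = int_0^t f(s)^2 ds.
Here f(s) = 7*exp(4*s/3), so f(s)^2 = 49*exp(8*s/3). Integrate:
  int_0^t (49*exp(8*s/3)) ds = 147*exp(8*t/3)/8 - 147/8.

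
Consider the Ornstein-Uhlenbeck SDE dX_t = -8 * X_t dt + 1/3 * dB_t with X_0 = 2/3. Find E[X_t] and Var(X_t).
E[X_t] = 2*exp(-8*t)/3; Var(X_t) = 1/144 - exp(-16*t)/144

The OU SDE dX = -theta X dt + sigma dB admits the integrating factor exp(theta t): d(exp(theta t) X_t) = sigma exp(theta t) dB_t. Integrating from 0 to t:
  X_t = x_0 * exp(-theta t) + sigma * int_0^t exp(-theta (t-s)) dB_s.
The Itô integral has mean 0 and (by the Itô isometry) variance sigma^2 * int_0^t exp(-2 theta (t - s)) ds = sigma^2 * (1 - exp(-2 theta t)) / (2 theta).
With theta = 8, sigma = 1/3, x_0 = 2/3:
  E[X_t] = 2/3 * exp(-8 t) = 2*exp(-8*t)/3
  Var(X_t) = (1/3)^2 * (1 - exp(-2*8 t)) / (2 * 8) = 1/144 - exp(-16*t)/144.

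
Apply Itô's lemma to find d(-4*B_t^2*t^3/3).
d(-4*B_t^2*t^3/3) = (4*t^2*(-3*B_t^2 - t)/3) dt + (-8*B_t*t^3/3) dB_t

Itô's formula for f(t, x): d f(t, B_t) = (f_t + (1/2) f_xx) dt + f_x dB_t. Compute partials of f(t, x) = -4*t^3*x^2/3:
  f_t(t,x)  = -4*t^2*x^2
  f_x(t,x)  = -8*t^3*x/3
  f_xx(t,x) = -8*t^3/3
Assemble drift = f_t + (1/2) f_xx = 4*t^2*(-t - 3*x^2)/3 and diffusion = f_x = -8*t^3*x/3. Substituting x = B_t:
  d(-4*B_t^2*t^3/3) = (4*t^2*(-3*B_t^2 - t)/3) dt + (-8*B_t*t^3/3) dB_t.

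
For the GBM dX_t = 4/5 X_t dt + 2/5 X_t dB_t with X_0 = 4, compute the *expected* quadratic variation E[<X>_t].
E[<X>_t] = 16*exp(44*t/25)/11 - 16/11

<X>_t = int_0^t ((2/5) * X_s)^2 ds. Taking expectation inside the integral: E[<X>_t] = (2/5)^2 * int_0^t E[X_s^2] ds. For GBM, E[X_s^2] = x_0^2 * exp((2 mu + sigma^2) s). Integrating:
  E[<X>_t] = (2/5)^2 * 4^2 * (exp((2*(4/5) + (2/5)^2) t) - 1) / (2*(4/5) + (2/5)^2)
           = (2/5)^2 * 4^2 * (exp((44/25) t) - 1) / (44/25) = 16*exp(44*t/25)/11 - 16/11.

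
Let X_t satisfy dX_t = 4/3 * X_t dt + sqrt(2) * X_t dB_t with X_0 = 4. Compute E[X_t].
E[X_t] = 4*exp(4*t/3)

For GBM dX = mu X dt + sigma X dB with X_0 = x_0, apply Itô to Y = log X: dY = (mu - sigma^2/2) dt + sigma dB, so Y_t = log(x_0) + (mu - sigma^2/2) t + sigma B_t and hence X_t = x_0 * exp((mu - sigma^2/2) t + sigma B_t).
With mu = 4/3, sigma = sqrt(2), x_0 = 4, this gives:
  X_t = 4 * exp((1/3) * t + (sqrt(2)) * B_t).
Since sigma*B_t ~ Normal(0, sigma^2 t), E[exp(sigma*B_t)] = exp(sigma^2 t / 2); so E[X_t] = x_0 * exp((mu - sigma^2/2) t) * exp(sigma^2 t / 2) = x_0 * exp(mu t) = 4*exp(4*t/3).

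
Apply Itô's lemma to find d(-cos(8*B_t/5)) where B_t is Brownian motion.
d(-cos(8*B_t/5)) = (32*cos(8*B_t/5)/25) dt + (8*sin(8*B_t/5)/5) dB_t

Itô's formula for f(B_t) gives d f(B_t) = f'(B_t) dB_t + (1/2) f''(B_t) dt. Compute derivatives of f(x) = -cos(8*x/5):
  f'(x)  = 8*sin(8*x/5)/5
  f''(x) = 64*cos(8*x/5)/25
Substitute x = B_t and multiply the f'' term by 1/2:
  drift     = (1/2) * (64*cos(8*x/5)/25) evaluated at B_t = 32*cos(8*B_t/5)/25
  diffusion = (8*sin(8*x/5)/5) evaluated at B_t = 8*sin(8*B_t/5)/5
Therefore d(-cos(8*B_t/5)) = (32*cos(8*B_t/5)/25) dt + (8*sin(8*B_t/5)/5) dB_t.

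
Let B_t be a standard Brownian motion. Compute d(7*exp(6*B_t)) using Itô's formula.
d(7*exp(6*B_t)) = (126*exp(6*B_t)) dt + (42*exp(6*B_t)) dB_t

Itô's formula for f(B_t) gives d f(B_t) = f'(B_t) dB_t + (1/2) f''(B_t) dt. Compute derivatives of f(x) = 7*exp(6*x):
  f'(x)  = 42*exp(6*x)
  f''(x) = 252*exp(6*x)
Substitute x = B_t and multiply the f'' term by 1/2:
  drift     = (1/2) * (252*exp(6*x)) evaluated at B_t = 126*exp(6*B_t)
  diffusion = (42*exp(6*x)) evaluated at B_t = 42*exp(6*B_t)
Therefore d(7*exp(6*B_t)) = (126*exp(6*B_t)) dt + (42*exp(6*B_t)) dB_t.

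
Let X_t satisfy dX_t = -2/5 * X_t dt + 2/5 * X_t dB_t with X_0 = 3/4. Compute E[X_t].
E[X_t] = 3*exp(-2*t/5)/4

For GBM dX = mu X dt + sigma X dB with X_0 = x_0, apply Itô to Y = log X: dY = (mu - sigma^2/2) dt + sigma dB, so Y_t = log(x_0) + (mu - sigma^2/2) t + sigma B_t and hence X_t = x_0 * exp((mu - sigma^2/2) t + sigma B_t).
With mu = -2/5, sigma = 2/5, x_0 = 3/4, this gives:
  X_t = 3/4 * exp((-12/25) * t + (2/5) * B_t).
Since sigma*B_t ~ Normal(0, sigma^2 t), E[exp(sigma*B_t)] = exp(sigma^2 t / 2); so E[X_t] = x_0 * exp((mu - sigma^2/2) t) * exp(sigma^2 t / 2) = x_0 * exp(mu t) = 3*exp(-2*t/5)/4.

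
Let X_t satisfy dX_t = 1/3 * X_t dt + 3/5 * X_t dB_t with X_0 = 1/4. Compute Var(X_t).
Var(X_t) = (exp(9*t/25) - 1)*exp(2*t/3)/16

For GBM dX = mu X dt + sigma X dB with X_0 = x_0, apply Itô to Y = log X: dY = (mu - sigma^2/2) dt + sigma dB, so Y_t = log(x_0) + (mu - sigma^2/2) t + sigma B_t and hence X_t = x_0 * exp((mu - sigma^2/2) t + sigma B_t).
With mu = 1/3, sigma = 3/5, x_0 = 1/4, this gives:
  X_t = 1/4 * exp((23/150) * t + (3/5) * B_t).
Since sigma*B_t ~ Normal(0, sigma^2 t), E[exp(sigma*B_t)] = exp(sigma^2 t / 2); so E[X_t] = x_0 * exp((mu - sigma^2/2) t) * exp(sigma^2 t / 2) = x_0 * exp(mu t) = exp(t/3)/4.
Var(X_t) = E[X_t^2] - (E[X_t])^2 = x_0^2 * exp(2 mu t) * (exp(sigma^2 t) - 1) = (exp(9*t/25) - 1)*exp(2*t/3)/16.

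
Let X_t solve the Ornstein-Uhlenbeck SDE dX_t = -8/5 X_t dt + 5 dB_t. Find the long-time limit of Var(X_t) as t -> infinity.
lim Var(X_t) = 125/16

The OU SDE dX = -theta X dt + sigma dB admits the integrating factor exp(theta t): d(exp(theta t) X_t) = sigma exp(theta t) dB_t. Integrating from 0 to t gives X_t = x_0 * exp(-theta t) + sigma * int_0^t exp(-theta (t-s)) dB_s for any initial x_0. The Itô integral has variance (by the Itô isometry) sigma^2 * int_0^t exp(-2 theta (t - s)) ds = sigma^2 * (1 - exp(-2 theta t)) / (2 theta), independent of x_0.
With theta = 8/5, sigma = 5:
  Var(X_t) = (5)^2 * (1 - exp(-2*8/5 t)) / (2 * 8/5) = 125/16 - 125*exp(-16*t/5)/16.
As t -> infinity, exp(-2*8/5 t) -> 0, so the stationary variance is sigma^2 / (2 theta) = 125/16.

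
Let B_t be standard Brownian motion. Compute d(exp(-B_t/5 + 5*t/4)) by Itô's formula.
d(exp(-B_t/5 + 5*t/4)) = (127*exp(-B_t/5 + 5*t/4)/100) dt + (-exp(-B_t/5 + 5*t/4)/5) dB_t

Itô's formula for f(t, x): d f(t, B_t) = (f_t + (1/2) f_xx) dt + f_x dB_t. Compute partials of f(t, x) = exp(5*t/4 - x/5):
  f_t(t,x)  = 5*exp(5*t/4 - x/5)/4
  f_x(t,x)  = -exp(5*t/4 - x/5)/5
  f_xx(t,x) = exp(5*t/4 - x/5)/25
Assemble drift = f_t + (1/2) f_xx = 127*exp(5*t/4 - x/5)/100 and diffusion = f_x = -exp(5*t/4 - x/5)/5. Substituting x = B_t:
  d(exp(-B_t/5 + 5*t/4)) = (127*exp(-B_t/5 + 5*t/4)/100) dt + (-exp(-B_t/5 + 5*t/4)/5) dB_t.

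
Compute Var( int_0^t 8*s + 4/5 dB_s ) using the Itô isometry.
Var = 16*t*(100*t^2 + 30*t + 3)/75

The Itô integral of a deterministic integrand f(s) has mean 0 because each increment f(s) * (B_{s+ds} - B_s) has mean 0. By the Itô isometry:
  Var( int_0^t f(s) dB_s ) = E[ (int_0^t f(s) dB_s)^2 ] = int_0^t f(s)^2 ds.
Here f(s) = 8*s + 4/5, so f(s)^2 = 16*(10*s + 1)^2/25. Integrate:
  int_0^t (16*(10*s + 1)^2/25) ds = 16*t*(100*t^2 + 30*t + 3)/75.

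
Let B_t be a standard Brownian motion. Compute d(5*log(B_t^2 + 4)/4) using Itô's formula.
d(5*log(B_t^2 + 4)/4) = (5*(4 - B_t^2)/(4*(B_t^2 + 4)^2)) dt + (5*B_t/(2*(B_t^2 + 4))) dB_t

Itô's formula for f(B_t) gives d f(B_t) = f'(B_t) dB_t + (1/2) f''(B_t) dt. Compute derivatives of f(x) = 5*log(x^2 + 4)/4:
  f'(x)  = 5*x/(2*(x^2 + 4))
  f''(x) = 5*(4 - x^2)/(2*(x^2 + 4)^2)
Substitute x = B_t and multiply the f'' term by 1/2:
  drift     = (1/2) * (5*(4 - x^2)/(2*(x^2 + 4)^2)) evaluated at B_t = 5*(4 - B_t^2)/(4*(B_t^2 + 4)^2)
  diffusion = (5*x/(2*(x^2 + 4))) evaluated at B_t = 5*B_t/(2*(B_t^2 + 4))
Therefore d(5*log(B_t^2 + 4)/4) = (5*(4 - B_t^2)/(4*(B_t^2 + 4)^2)) dt + (5*B_t/(2*(B_t^2 + 4))) dB_t.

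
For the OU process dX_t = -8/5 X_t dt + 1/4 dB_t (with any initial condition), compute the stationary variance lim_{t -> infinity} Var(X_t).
lim Var(X_t) = 5/256

The OU SDE dX = -theta X dt + sigma dB admits the integrating factor exp(theta t): d(exp(theta t) X_t) = sigma exp(theta t) dB_t. Integrating from 0 to t gives X_t = x_0 * exp(-theta t) + sigma * int_0^t exp(-theta (t-s)) dB_s for any initial x_0. The Itô integral has variance (by the Itô isometry) sigma^2 * int_0^t exp(-2 theta (t - s)) ds = sigma^2 * (1 - exp(-2 theta t)) / (2 theta), independent of x_0.
With theta = 8/5, sigma = 1/4:
  Var(X_t) = (1/4)^2 * (1 - exp(-2*8/5 t)) / (2 * 8/5) = 5/256 - 5*exp(-16*t/5)/256.
As t -> infinity, exp(-2*8/5 t) -> 0, so the stationary variance is sigma^2 / (2 theta) = 5/256.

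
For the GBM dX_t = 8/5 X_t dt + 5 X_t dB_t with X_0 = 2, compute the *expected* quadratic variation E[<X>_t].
E[<X>_t] = 500*exp(141*t/5)/141 - 500/141

<X>_t = int_0^t (5 * X_s)^2 ds. Taking expectation inside the integral: E[<X>_t] = 5^2 * int_0^t E[X_s^2] ds. For GBM, E[X_s^2] = x_0^2 * exp((2 mu + sigma^2) s). Integrating:
  E[<X>_t] = 5^2 * 2^2 * (exp((2*(8/5) + 5^2) t) - 1) / (2*(8/5) + 5^2)
           = 5^2 * 2^2 * (exp((141/5) t) - 1) / (141/5) = 500*exp(141*t/5)/141 - 500/141.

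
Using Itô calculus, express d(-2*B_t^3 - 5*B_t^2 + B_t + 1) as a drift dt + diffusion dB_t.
d(-2*B_t^3 - 5*B_t^2 + B_t + 1) = (-6*B_t - 5) dt + (-6*B_t^2 - 10*B_t + 1) dB_t

Itô's formula for f(B_t) gives d f(B_t) = f'(B_t) dB_t + (1/2) f''(B_t) dt. Compute derivatives of f(x) = -2*x^3 - 5*x^2 + x + 1:
  f'(x)  = -6*x^2 - 10*x + 1
  f''(x) = -12*x - 10
Substitute x = B_t and multiply the f'' term by 1/2:
  drift     = (1/2) * (-12*x - 10) evaluated at B_t = -6*B_t - 5
  diffusion = (-6*x^2 - 10*x + 1) evaluated at B_t = -6*B_t^2 - 10*B_t + 1
Therefore d(-2*B_t^3 - 5*B_t^2 + B_t + 1) = (-6*B_t - 5) dt + (-6*B_t^2 - 10*B_t + 1) dB_t.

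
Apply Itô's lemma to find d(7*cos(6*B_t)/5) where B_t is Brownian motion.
d(7*cos(6*B_t)/5) = (-126*cos(6*B_t)/5) dt + (-42*sin(6*B_t)/5) dB_t

Itô's formula for f(B_t) gives d f(B_t) = f'(B_t) dB_t + (1/2) f''(B_t) dt. Compute derivatives of f(x) = 7*cos(6*x)/5:
  f'(x)  = -42*sin(6*x)/5
  f''(x) = -252*cos(6*x)/5
Substitute x = B_t and multiply the f'' term by 1/2:
  drift     = (1/2) * (-252*cos(6*x)/5) evaluated at B_t = -126*cos(6*B_t)/5
  diffusion = (-42*sin(6*x)/5) evaluated at B_t = -42*sin(6*B_t)/5
Therefore d(7*cos(6*B_t)/5) = (-126*cos(6*B_t)/5) dt + (-42*sin(6*B_t)/5) dB_t.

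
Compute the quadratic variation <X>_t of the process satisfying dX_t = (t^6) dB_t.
<X>_t = t^13/13

For an Itô process dX_t = a(t) dt + b(t) dB_t, the quadratic variation is <X>_t = int_0^t b(s)^2 ds (the drift term does not contribute). Here b(s) = s^6, so
  b(s)^2 = s^12.
Integrating from 0 to t:
  <X>_t = int_0^t (s^12) ds = t^13/13.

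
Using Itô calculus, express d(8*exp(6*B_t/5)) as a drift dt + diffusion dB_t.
d(8*exp(6*B_t/5)) = (144*exp(6*B_t/5)/25) dt + (48*exp(6*B_t/5)/5) dB_t

Itô's formula for f(B_t) gives d f(B_t) = f'(B_t) dB_t + (1/2) f''(B_t) dt. Compute derivatives of f(x) = 8*exp(6*x/5):
  f'(x)  = 48*exp(6*x/5)/5
  f''(x) = 288*exp(6*x/5)/25
Substitute x = B_t and multiply the f'' term by 1/2:
  drift     = (1/2) * (288*exp(6*x/5)/25) evaluated at B_t = 144*exp(6*B_t/5)/25
  diffusion = (48*exp(6*x/5)/5) evaluated at B_t = 48*exp(6*B_t/5)/5
Therefore d(8*exp(6*B_t/5)) = (144*exp(6*B_t/5)/25) dt + (48*exp(6*B_t/5)/5) dB_t.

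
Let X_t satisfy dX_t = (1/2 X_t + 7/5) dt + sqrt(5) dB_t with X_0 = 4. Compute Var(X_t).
Var(X_t) = 5*exp(t) - 5

The variance V(t) = Var(X_t) satisfies V'(t) = 2 a V(t) + c^2 with V(0) = 0 (drift coefficient is linear in X, diffusion is constant). With a = 1/2, c = sqrt(5), the solution is
  V(t) = (c^2 / (2 a)) * (exp(2 a t) - 1)
       = (sqrt(5)^2 / (2*(1/2))) * (exp(1 t) - 1)
       = 5*exp(t) - 5.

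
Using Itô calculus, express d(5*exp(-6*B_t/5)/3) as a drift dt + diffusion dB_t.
d(5*exp(-6*B_t/5)/3) = (6*exp(-6*B_t/5)/5) dt + (-2*exp(-6*B_t/5)) dB_t

Itô's formula for f(B_t) gives d f(B_t) = f'(B_t) dB_t + (1/2) f''(B_t) dt. Compute derivatives of f(x) = 5*exp(-6*x/5)/3:
  f'(x)  = -2*exp(-6*x/5)
  f''(x) = 12*exp(-6*x/5)/5
Substitute x = B_t and multiply the f'' term by 1/2:
  drift     = (1/2) * (12*exp(-6*x/5)/5) evaluated at B_t = 6*exp(-6*B_t/5)/5
  diffusion = (-2*exp(-6*x/5)) evaluated at B_t = -2*exp(-6*B_t/5)
Therefore d(5*exp(-6*B_t/5)/3) = (6*exp(-6*B_t/5)/5) dt + (-2*exp(-6*B_t/5)) dB_t.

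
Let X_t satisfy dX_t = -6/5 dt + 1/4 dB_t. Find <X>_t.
<X>_t = t/16

For an Itô process dX_t = a(t) dt + b(t) dB_t, the quadratic variation is <X>_t = int_0^t b(s)^2 ds (the drift term does not contribute). Here b(s) = 1/4, so
  b(s)^2 = 1/16.
Integrating from 0 to t:
  <X>_t = int_0^t (1/16) ds = t/16.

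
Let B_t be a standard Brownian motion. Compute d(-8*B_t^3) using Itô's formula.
d(-8*B_t^3) = (-24*B_t) dt + (-24*B_t^2) dB_t

Itô's formula for f(B_t) gives d f(B_t) = f'(B_t) dB_t + (1/2) f''(B_t) dt. Compute derivatives of f(x) = -8*x^3:
  f'(x)  = -24*x^2
  f''(x) = -48*x
Substitute x = B_t and multiply the f'' term by 1/2:
  drift     = (1/2) * (-48*x) evaluated at B_t = -24*B_t
  diffusion = (-24*x^2) evaluated at B_t = -24*B_t^2
Therefore d(-8*B_t^3) = (-24*B_t) dt + (-24*B_t^2) dB_t.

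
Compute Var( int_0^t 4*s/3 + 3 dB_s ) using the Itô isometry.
Var = t*(16*t^2 + 108*t + 243)/27

The Itô integral of a deterministic integrand f(s) has mean 0 because each increment f(s) * (B_{s+ds} - B_s) has mean 0. By the Itô isometry:
  Var( int_0^t f(s) dB_s ) = E[ (int_0^t f(s) dB_s)^2 ] = int_0^t f(s)^2 ds.
Here f(s) = 4*s/3 + 3, so f(s)^2 = (4*s + 9)^2/9. Integrate:
  int_0^t ((4*s + 9)^2/9) ds = t*(16*t^2 + 108*t + 243)/27.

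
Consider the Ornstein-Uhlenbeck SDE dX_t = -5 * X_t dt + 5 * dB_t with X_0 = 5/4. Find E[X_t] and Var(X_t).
E[X_t] = 5*exp(-5*t)/4; Var(X_t) = 5/2 - 5*exp(-10*t)/2

The OU SDE dX = -theta X dt + sigma dB admits the integrating factor exp(theta t): d(exp(theta t) X_t) = sigma exp(theta t) dB_t. Integrating from 0 to t:
  X_t = x_0 * exp(-theta t) + sigma * int_0^t exp(-theta (t-s)) dB_s.
The Itô integral has mean 0 and (by the Itô isometry) variance sigma^2 * int_0^t exp(-2 theta (t - s)) ds = sigma^2 * (1 - exp(-2 theta t)) / (2 theta).
With theta = 5, sigma = 5, x_0 = 5/4:
  E[X_t] = 5/4 * exp(-5 t) = 5*exp(-5*t)/4
  Var(X_t) = (5)^2 * (1 - exp(-2*5 t)) / (2 * 5) = 5/2 - 5*exp(-10*t)/2.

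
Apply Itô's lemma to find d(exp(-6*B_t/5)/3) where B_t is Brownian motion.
d(exp(-6*B_t/5)/3) = (6*exp(-6*B_t/5)/25) dt + (-2*exp(-6*B_t/5)/5) dB_t

Itô's formula for f(B_t) gives d f(B_t) = f'(B_t) dB_t + (1/2) f''(B_t) dt. Compute derivatives of f(x) = exp(-6*x/5)/3:
  f'(x)  = -2*exp(-6*x/5)/5
  f''(x) = 12*exp(-6*x/5)/25
Substitute x = B_t and multiply the f'' term by 1/2:
  drift     = (1/2) * (12*exp(-6*x/5)/25) evaluated at B_t = 6*exp(-6*B_t/5)/25
  diffusion = (-2*exp(-6*x/5)/5) evaluated at B_t = -2*exp(-6*B_t/5)/5
Therefore d(exp(-6*B_t/5)/3) = (6*exp(-6*B_t/5)/25) dt + (-2*exp(-6*B_t/5)/5) dB_t.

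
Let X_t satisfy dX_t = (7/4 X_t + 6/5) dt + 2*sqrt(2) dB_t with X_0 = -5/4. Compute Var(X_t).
Var(X_t) = 16*exp(7*t/2)/7 - 16/7

The variance V(t) = Var(X_t) satisfies V'(t) = 2 a V(t) + c^2 with V(0) = 0 (drift coefficient is linear in X, diffusion is constant). With a = 7/4, c = 2*sqrt(2), the solution is
  V(t) = (c^2 / (2 a)) * (exp(2 a t) - 1)
       = ((2*sqrt(2))^2 / (2*(7/4))) * (exp((7/2) t) - 1)
       = 16*exp(7*t/2)/7 - 16/7.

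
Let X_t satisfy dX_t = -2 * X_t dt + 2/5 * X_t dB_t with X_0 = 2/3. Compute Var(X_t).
Var(X_t) = (4*exp(4*t/25) - 4)*exp(-4*t)/9

For GBM dX = mu X dt + sigma X dB with X_0 = x_0, apply Itô to Y = log X: dY = (mu - sigma^2/2) dt + sigma dB, so Y_t = log(x_0) + (mu - sigma^2/2) t + sigma B_t and hence X_t = x_0 * exp((mu - sigma^2/2) t + sigma B_t).
With mu = -2, sigma = 2/5, x_0 = 2/3, this gives:
  X_t = 2/3 * exp((-52/25) * t + (2/5) * B_t).
Since sigma*B_t ~ Normal(0, sigma^2 t), E[exp(sigma*B_t)] = exp(sigma^2 t / 2); so E[X_t] = x_0 * exp((mu - sigma^2/2) t) * exp(sigma^2 t / 2) = x_0 * exp(mu t) = 2*exp(-2*t)/3.
Var(X_t) = E[X_t^2] - (E[X_t])^2 = x_0^2 * exp(2 mu t) * (exp(sigma^2 t) - 1) = (4*exp(4*t/25) - 4)*exp(-4*t)/9.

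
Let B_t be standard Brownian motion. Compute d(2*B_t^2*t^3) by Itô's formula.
d(2*B_t^2*t^3) = (2*t^2*(3*B_t^2 + t)) dt + (4*B_t*t^3) dB_t

Itô's formula for f(t, x): d f(t, B_t) = (f_t + (1/2) f_xx) dt + f_x dB_t. Compute partials of f(t, x) = 2*t^3*x^2:
  f_t(t,x)  = 6*t^2*x^2
  f_x(t,x)  = 4*t^3*x
  f_xx(t,x) = 4*t^3
Assemble drift = f_t + (1/2) f_xx = 2*t^2*(t + 3*x^2) and diffusion = f_x = 4*t^3*x. Substituting x = B_t:
  d(2*B_t^2*t^3) = (2*t^2*(3*B_t^2 + t)) dt + (4*B_t*t^3) dB_t.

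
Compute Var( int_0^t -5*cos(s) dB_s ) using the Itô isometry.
Var = 25*t/2 + 25*sin(2*t)/4

The Itô integral of a deterministic integrand f(s) has mean 0 because each increment f(s) * (B_{s+ds} - B_s) has mean 0. By the Itô isometry:
  Var( int_0^t f(s) dB_s ) = E[ (int_0^t f(s) dB_s)^2 ] = int_0^t f(s)^2 ds.
Here f(s) = -5*cos(s), so f(s)^2 = 25*cos(s)^2. Integrate:
  int_0^t (25*cos(s)^2) ds = 25*t/2 + 25*sin(2*t)/4.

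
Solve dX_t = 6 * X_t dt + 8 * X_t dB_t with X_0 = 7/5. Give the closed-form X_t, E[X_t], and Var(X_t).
X_t = 7/5 * exp((-26) t + (8) B_t); E[X_t] = 7*exp(6*t)/5; Var(X_t) = 49*(exp(64*t) - 1)*exp(12*t)/25

For GBM dX = mu X dt + sigma X dB with X_0 = x_0, apply Itô to Y = log X: dY = (mu - sigma^2/2) dt + sigma dB, so Y_t = log(x_0) + (mu - sigma^2/2) t + sigma B_t and hence X_t = x_0 * exp((mu - sigma^2/2) t + sigma B_t).
With mu = 6, sigma = 8, x_0 = 7/5, this gives:
  X_t = 7/5 * exp((-26) * t + (8) * B_t).
Since sigma*B_t ~ Normal(0, sigma^2 t), E[exp(sigma*B_t)] = exp(sigma^2 t / 2); so E[X_t] = x_0 * exp((mu - sigma^2/2) t) * exp(sigma^2 t / 2) = x_0 * exp(mu t) = 7*exp(6*t)/5.
Var(X_t) = E[X_t^2] - (E[X_t])^2 = x_0^2 * exp(2 mu t) * (exp(sigma^2 t) - 1) = 49*(exp(64*t) - 1)*exp(12*t)/25.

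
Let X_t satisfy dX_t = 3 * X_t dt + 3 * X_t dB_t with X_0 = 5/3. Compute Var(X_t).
Var(X_t) = 25*(exp(9*t) - 1)*exp(6*t)/9

For GBM dX = mu X dt + sigma X dB with X_0 = x_0, apply Itô to Y = log X: dY = (mu - sigma^2/2) dt + sigma dB, so Y_t = log(x_0) + (mu - sigma^2/2) t + sigma B_t and hence X_t = x_0 * exp((mu - sigma^2/2) t + sigma B_t).
With mu = 3, sigma = 3, x_0 = 5/3, this gives:
  X_t = 5/3 * exp((-3/2) * t + (3) * B_t).
Since sigma*B_t ~ Normal(0, sigma^2 t), E[exp(sigma*B_t)] = exp(sigma^2 t / 2); so E[X_t] = x_0 * exp((mu - sigma^2/2) t) * exp(sigma^2 t / 2) = x_0 * exp(mu t) = 5*exp(3*t)/3.
Var(X_t) = E[X_t^2] - (E[X_t])^2 = x_0^2 * exp(2 mu t) * (exp(sigma^2 t) - 1) = 25*(exp(9*t) - 1)*exp(6*t)/9.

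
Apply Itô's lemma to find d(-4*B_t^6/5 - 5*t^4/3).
d(-4*B_t^6/5 - 5*t^4/3) = (-12*B_t^4 - 20*t^3/3) dt + (-24*B_t^5/5) dB_t

Itô's formula for f(t, x): d f(t, B_t) = (f_t + (1/2) f_xx) dt + f_x dB_t. Compute partials of f(t, x) = -5*t^4/3 - 4*x^6/5:
  f_t(t,x)  = -20*t^3/3
  f_x(t,x)  = -24*x^5/5
  f_xx(t,x) = -24*x^4
Assemble drift = f_t + (1/2) f_xx = -20*t^3/3 - 12*x^4 and diffusion = f_x = -24*x^5/5. Substituting x = B_t:
  d(-4*B_t^6/5 - 5*t^4/3) = (-12*B_t^4 - 20*t^3/3) dt + (-24*B_t^5/5) dB_t.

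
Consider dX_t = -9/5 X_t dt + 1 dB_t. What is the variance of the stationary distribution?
lim Var(X_t) = 5/18

The OU SDE dX = -theta X dt + sigma dB admits the integrating factor exp(theta t): d(exp(theta t) X_t) = sigma exp(theta t) dB_t. Integrating from 0 to t gives X_t = x_0 * exp(-theta t) + sigma * int_0^t exp(-theta (t-s)) dB_s for any initial x_0. The Itô integral has variance (by the Itô isometry) sigma^2 * int_0^t exp(-2 theta (t - s)) ds = sigma^2 * (1 - exp(-2 theta t)) / (2 theta), independent of x_0.
With theta = 9/5, sigma = 1:
  Var(X_t) = (1)^2 * (1 - exp(-2*9/5 t)) / (2 * 9/5) = 5/18 - 5*exp(-18*t/5)/18.
As t -> infinity, exp(-2*9/5 t) -> 0, so the stationary variance is sigma^2 / (2 theta) = 5/18.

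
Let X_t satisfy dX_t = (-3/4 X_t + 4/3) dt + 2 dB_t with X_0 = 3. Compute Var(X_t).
Var(X_t) = 8/3 - 8*exp(-3*t/2)/3

The variance V(t) = Var(X_t) satisfies V'(t) = 2 a V(t) + c^2 with V(0) = 0 (drift coefficient is linear in X, diffusion is constant). With a = -3/4, c = 2, the solution is
  V(t) = (c^2 / (2 a)) * (exp(2 a t) - 1)
       = (2^2 / (2*(-3/4))) * (exp((-3/2) t) - 1)
       = 8/3 - 8*exp(-3*t/2)/3.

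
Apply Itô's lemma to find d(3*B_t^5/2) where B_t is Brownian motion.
d(3*B_t^5/2) = (15*B_t^3) dt + (15*B_t^4/2) dB_t

Itô's formula for f(B_t) gives d f(B_t) = f'(B_t) dB_t + (1/2) f''(B_t) dt. Compute derivatives of f(x) = 3*x^5/2:
  f'(x)  = 15*x^4/2
  f''(x) = 30*x^3
Substitute x = B_t and multiply the f'' term by 1/2:
  drift     = (1/2) * (30*x^3) evaluated at B_t = 15*B_t^3
  diffusion = (15*x^4/2) evaluated at B_t = 15*B_t^4/2
Therefore d(3*B_t^5/2) = (15*B_t^3) dt + (15*B_t^4/2) dB_t.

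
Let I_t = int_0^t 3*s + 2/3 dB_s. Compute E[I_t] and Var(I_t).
E[I_t] = 0; Var(I_t) = t*(27*t^2 + 18*t + 4)/9

The Itô integral of a deterministic integrand f(s) has mean 0 because each increment f(s) * (B_{s+ds} - B_s) has mean 0. By the Itô isometry:
  Var( int_0^t f(s) dB_s ) = E[ (int_0^t f(s) dB_s)^2 ] = int_0^t f(s)^2 ds.
Here f(s) = 3*s + 2/3, so f(s)^2 = (9*s + 2)^2/9. Integrate:
  int_0^t ((9*s + 2)^2/9) ds = t*(27*t^2 + 18*t + 4)/9.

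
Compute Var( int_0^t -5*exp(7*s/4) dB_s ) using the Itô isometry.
Var = 50*exp(7*t/2)/7 - 50/7

The Itô integral of a deterministic integrand f(s) has mean 0 because each increment f(s) * (B_{s+ds} - B_s) has mean 0. By the Itô isometry:
  Var( int_0^t f(s) dB_s ) = E[ (int_0^t f(s) dB_s)^2 ] = int_0^t f(s)^2 ds.
Here f(s) = -5*exp(7*s/4), so f(s)^2 = 25*exp(7*s/2). Integrate:
  int_0^t (25*exp(7*s/2)) ds = 50*exp(7*t/2)/7 - 50/7.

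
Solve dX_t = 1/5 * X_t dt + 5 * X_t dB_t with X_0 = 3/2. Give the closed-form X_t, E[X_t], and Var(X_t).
X_t = 3/2 * exp((-123/10) t + (5) B_t); E[X_t] = 3*exp(t/5)/2; Var(X_t) = 9*(exp(25*t) - 1)*exp(2*t/5)/4

For GBM dX = mu X dt + sigma X dB with X_0 = x_0, apply Itô to Y = log X: dY = (mu - sigma^2/2) dt + sigma dB, so Y_t = log(x_0) + (mu - sigma^2/2) t + sigma B_t and hence X_t = x_0 * exp((mu - sigma^2/2) t + sigma B_t).
With mu = 1/5, sigma = 5, x_0 = 3/2, this gives:
  X_t = 3/2 * exp((-123/10) * t + (5) * B_t).
Since sigma*B_t ~ Normal(0, sigma^2 t), E[exp(sigma*B_t)] = exp(sigma^2 t / 2); so E[X_t] = x_0 * exp((mu - sigma^2/2) t) * exp(sigma^2 t / 2) = x_0 * exp(mu t) = 3*exp(t/5)/2.
Var(X_t) = E[X_t^2] - (E[X_t])^2 = x_0^2 * exp(2 mu t) * (exp(sigma^2 t) - 1) = 9*(exp(25*t) - 1)*exp(2*t/5)/4.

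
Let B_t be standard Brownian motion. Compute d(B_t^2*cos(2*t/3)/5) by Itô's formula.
d(B_t^2*cos(2*t/3)/5) = (-2*B_t^2*sin(2*t/3)/15 + cos(2*t/3)/5) dt + (2*B_t*cos(2*t/3)/5) dB_t

Itô's formula for f(t, x): d f(t, B_t) = (f_t + (1/2) f_xx) dt + f_x dB_t. Compute partials of f(t, x) = x^2*cos(2*t/3)/5:
  f_t(t,x)  = -2*x^2*sin(2*t/3)/15
  f_x(t,x)  = 2*x*cos(2*t/3)/5
  f_xx(t,x) = 2*cos(2*t/3)/5
Assemble drift = f_t + (1/2) f_xx = -2*x^2*sin(2*t/3)/15 + cos(2*t/3)/5 and diffusion = f_x = 2*x*cos(2*t/3)/5. Substituting x = B_t:
  d(B_t^2*cos(2*t/3)/5) = (-2*B_t^2*sin(2*t/3)/15 + cos(2*t/3)/5) dt + (2*B_t*cos(2*t/3)/5) dB_t.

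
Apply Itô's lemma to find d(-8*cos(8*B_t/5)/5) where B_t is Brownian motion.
d(-8*cos(8*B_t/5)/5) = (256*cos(8*B_t/5)/125) dt + (64*sin(8*B_t/5)/25) dB_t

Itô's formula for f(B_t) gives d f(B_t) = f'(B_t) dB_t + (1/2) f''(B_t) dt. Compute derivatives of f(x) = -8*cos(8*x/5)/5:
  f'(x)  = 64*sin(8*x/5)/25
  f''(x) = 512*cos(8*x/5)/125
Substitute x = B_t and multiply the f'' term by 1/2:
  drift     = (1/2) * (512*cos(8*x/5)/125) evaluated at B_t = 256*cos(8*B_t/5)/125
  diffusion = (64*sin(8*x/5)/25) evaluated at B_t = 64*sin(8*B_t/5)/25
Therefore d(-8*cos(8*B_t/5)/5) = (256*cos(8*B_t/5)/125) dt + (64*sin(8*B_t/5)/25) dB_t.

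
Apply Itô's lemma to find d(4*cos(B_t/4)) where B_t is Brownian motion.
d(4*cos(B_t/4)) = (-cos(B_t/4)/8) dt + (-sin(B_t/4)) dB_t

Itô's formula for f(B_t) gives d f(B_t) = f'(B_t) dB_t + (1/2) f''(B_t) dt. Compute derivatives of f(x) = 4*cos(x/4):
  f'(x)  = -sin(x/4)
  f''(x) = -cos(x/4)/4
Substitute x = B_t and multiply the f'' term by 1/2:
  drift     = (1/2) * (-cos(x/4)/4) evaluated at B_t = -cos(B_t/4)/8
  diffusion = (-sin(x/4)) evaluated at B_t = -sin(B_t/4)
Therefore d(4*cos(B_t/4)) = (-cos(B_t/4)/8) dt + (-sin(B_t/4)) dB_t.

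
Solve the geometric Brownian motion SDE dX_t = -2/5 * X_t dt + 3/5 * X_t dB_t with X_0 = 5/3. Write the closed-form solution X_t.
X_t = 5/3 * exp((-29/50) * t + (3/5) * B_t)

For GBM dX = mu X dt + sigma X dB with X_0 = x_0, apply Itô to Y = log X: dY = (mu - sigma^2/2) dt + sigma dB, so Y_t = log(x_0) + (mu - sigma^2/2) t + sigma B_t and hence X_t = x_0 * exp((mu - sigma^2/2) t + sigma B_t).
With mu = -2/5, sigma = 3/5, x_0 = 5/3, this gives:
  X_t = 5/3 * exp((-29/50) * t + (3/5) * B_t).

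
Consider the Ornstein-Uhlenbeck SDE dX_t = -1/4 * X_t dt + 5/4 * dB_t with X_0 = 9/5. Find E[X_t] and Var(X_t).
E[X_t] = 9*exp(-t/4)/5; Var(X_t) = 25/8 - 25*exp(-t/2)/8

The OU SDE dX = -theta X dt + sigma dB admits the integrating factor exp(theta t): d(exp(theta t) X_t) = sigma exp(theta t) dB_t. Integrating from 0 to t:
  X_t = x_0 * exp(-theta t) + sigma * int_0^t exp(-theta (t-s)) dB_s.
The Itô integral has mean 0 and (by the Itô isometry) variance sigma^2 * int_0^t exp(-2 theta (t - s)) ds = sigma^2 * (1 - exp(-2 theta t)) / (2 theta).
With theta = 1/4, sigma = 5/4, x_0 = 9/5:
  E[X_t] = 9/5 * exp(-1/4 t) = 9*exp(-t/4)/5
  Var(X_t) = (5/4)^2 * (1 - exp(-2*1/4 t)) / (2 * 1/4) = 25/8 - 25*exp(-t/2)/8.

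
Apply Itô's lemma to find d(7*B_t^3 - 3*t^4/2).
d(7*B_t^3 - 3*t^4/2) = (21*B_t - 6*t^3) dt + (21*B_t^2) dB_t

Itô's formula for f(t, x): d f(t, B_t) = (f_t + (1/2) f_xx) dt + f_x dB_t. Compute partials of f(t, x) = -3*t^4/2 + 7*x^3:
  f_t(t,x)  = -6*t^3
  f_x(t,x)  = 21*x^2
  f_xx(t,x) = 42*x
Assemble drift = f_t + (1/2) f_xx = -6*t^3 + 21*x and diffusion = f_x = 21*x^2. Substituting x = B_t:
  d(7*B_t^3 - 3*t^4/2) = (21*B_t - 6*t^3) dt + (21*B_t^2) dB_t.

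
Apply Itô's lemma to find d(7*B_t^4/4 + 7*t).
d(7*B_t^4/4 + 7*t) = (21*B_t^2/2 + 7) dt + (7*B_t^3) dB_t

Itô's formula for f(t, x): d f(t, B_t) = (f_t + (1/2) f_xx) dt + f_x dB_t. Compute partials of f(t, x) = 7*t + 7*x^4/4:
  f_t(t,x)  = 7
  f_x(t,x)  = 7*x^3
  f_xx(t,x) = 21*x^2
Assemble drift = f_t + (1/2) f_xx = 21*x^2/2 + 7 and diffusion = f_x = 7*x^3. Substituting x = B_t:
  d(7*B_t^4/4 + 7*t) = (21*B_t^2/2 + 7) dt + (7*B_t^3) dB_t.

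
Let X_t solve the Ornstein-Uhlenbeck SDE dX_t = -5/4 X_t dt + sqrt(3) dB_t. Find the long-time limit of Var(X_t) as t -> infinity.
lim Var(X_t) = 6/5

The OU SDE dX = -theta X dt + sigma dB admits the integrating factor exp(theta t): d(exp(theta t) X_t) = sigma exp(theta t) dB_t. Integrating from 0 to t gives X_t = x_0 * exp(-theta t) + sigma * int_0^t exp(-theta (t-s)) dB_s for any initial x_0. The Itô integral has variance (by the Itô isometry) sigma^2 * int_0^t exp(-2 theta (t - s)) ds = sigma^2 * (1 - exp(-2 theta t)) / (2 theta), independent of x_0.
With theta = 5/4, sigma = sqrt(3):
  Var(X_t) = (sqrt(3))^2 * (1 - exp(-2*5/4 t)) / (2 * 5/4) = 6/5 - 6*exp(-5*t/2)/5.
As t -> infinity, exp(-2*5/4 t) -> 0, so the stationary variance is sigma^2 / (2 theta) = 6/5.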